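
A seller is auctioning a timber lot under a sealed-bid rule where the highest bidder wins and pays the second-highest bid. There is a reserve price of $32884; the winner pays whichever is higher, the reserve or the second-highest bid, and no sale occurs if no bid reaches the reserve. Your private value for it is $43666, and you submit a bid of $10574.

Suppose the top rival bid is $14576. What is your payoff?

$0

Your bid $10574 is below the highest competing bid $14576, so you lose. Payoff $0.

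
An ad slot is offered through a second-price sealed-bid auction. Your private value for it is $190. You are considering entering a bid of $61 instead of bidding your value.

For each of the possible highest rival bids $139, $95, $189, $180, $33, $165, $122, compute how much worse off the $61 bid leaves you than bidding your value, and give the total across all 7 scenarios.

The deviation costs you only when the competing bid falls strictly between $61 and $190; elsewhere both bids give the same outcome.
$139: truthful payoff $51, deviation payoff $0 → loss $51.
$95: truthful payoff $95, deviation payoff $0 → loss $95.
$189: truthful payoff $1, deviation payoff $0 → loss $1.
$180: truthful payoff $10, deviation payoff $0 → loss $10.
$33: outcomes coincide → loss $0.
$165: truthful payoff $25, deviation payoff $0 → loss $25.
$122: truthful payoff $68, deviation payoff $0 → loss $68.
Total loss = $51 + $95 + $1 + $10 + $25 + $68 = $250.

$250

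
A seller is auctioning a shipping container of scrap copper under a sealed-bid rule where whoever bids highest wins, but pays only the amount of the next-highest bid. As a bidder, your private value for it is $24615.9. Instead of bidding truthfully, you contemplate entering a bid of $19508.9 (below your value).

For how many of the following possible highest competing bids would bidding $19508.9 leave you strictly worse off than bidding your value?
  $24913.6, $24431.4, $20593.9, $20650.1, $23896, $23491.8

5

The deviation hurts exactly when the highest competing bid lies strictly between $19508.9 and $24615.9 — underbidding then forfeits a profitable win.
$24913.6: above both → same outcome either way.
$24431.4: inside the interval → strictly worse (loss $184.5).
$20593.9: inside the interval → strictly worse (loss $4022).
$20650.1: inside the interval → strictly worse (loss $3965.8).
$23896: inside the interval → strictly worse (loss $719.9).
$23491.8: inside the interval → strictly worse (loss $1124.1).
Count: 5.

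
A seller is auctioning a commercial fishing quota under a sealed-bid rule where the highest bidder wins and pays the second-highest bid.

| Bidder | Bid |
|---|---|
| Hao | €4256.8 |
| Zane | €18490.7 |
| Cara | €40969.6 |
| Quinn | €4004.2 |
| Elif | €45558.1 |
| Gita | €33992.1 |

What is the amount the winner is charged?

€40969.6

Highest bid: Elif at €45558.1, so Elif wins.
Second-highest bid: Cara at €40969.6 — that is the price the winner pays.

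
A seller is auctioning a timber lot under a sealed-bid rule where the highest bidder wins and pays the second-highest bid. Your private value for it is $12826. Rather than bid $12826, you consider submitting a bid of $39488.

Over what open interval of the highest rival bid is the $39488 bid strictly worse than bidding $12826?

($12826, $39488)

If the competing bid is below $12826, both bids win at the same price — no difference.
If it is above $39488, both bids lose — no difference.
If it lies strictly between $12826 and $39488, bidding your value loses (payoff 0) while bidding $39488 wins at a price above your value (payoff negative).
So the deviation strictly hurts on the open interval ($12826, $39488).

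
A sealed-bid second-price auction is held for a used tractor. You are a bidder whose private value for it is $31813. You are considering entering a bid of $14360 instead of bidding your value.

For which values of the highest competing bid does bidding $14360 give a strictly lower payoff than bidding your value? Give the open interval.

($14360, $31813)

If the competing bid is below $14360, both bids win at the same price — no difference.
If it is above $31813, both bids lose — no difference.
If it lies strictly between $14360 and $31813, bidding your value wins at a price below your value (positive payoff) while bidding $14360 loses (payoff 0).
So the deviation strictly hurts on the open interval ($14360, $31813).
Because the price is fixed by the runner-up's bid, deviating from your value can only change a good outcome into a bad one — never the reverse.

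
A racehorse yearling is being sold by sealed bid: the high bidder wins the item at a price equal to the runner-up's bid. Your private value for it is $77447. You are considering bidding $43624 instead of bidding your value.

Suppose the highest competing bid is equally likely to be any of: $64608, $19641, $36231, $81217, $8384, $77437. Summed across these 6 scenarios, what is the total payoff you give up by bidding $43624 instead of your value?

$12849

The deviation costs you only when the competing bid falls strictly between $43624 and $77447; elsewhere both bids give the same outcome.
$64608: truthful payoff $12839, deviation payoff $0 → loss $12839.
$19641: outcomes coincide → loss $0.
$36231: outcomes coincide → loss $0.
$81217: outcomes coincide → loss $0.
$8384: outcomes coincide → loss $0.
$77437: truthful payoff $10, deviation payoff $0 → loss $10.
Total loss = $12839 + $10 = $12849.
Because the price is fixed by the runner-up's bid, deviating from your value can only change a good outcome into a bad one — never the reverse.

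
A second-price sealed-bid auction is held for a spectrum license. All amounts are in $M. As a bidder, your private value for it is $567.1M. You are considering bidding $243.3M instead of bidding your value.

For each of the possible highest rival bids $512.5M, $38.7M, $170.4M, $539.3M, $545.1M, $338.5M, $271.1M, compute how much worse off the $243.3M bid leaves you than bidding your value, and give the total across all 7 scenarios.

$629M

The deviation costs you only when the competing bid falls strictly between $243.3M and $567.1M; elsewhere both bids give the same outcome.
$512.5M: truthful payoff $54.6M, deviation payoff $0M → loss $54.6M.
$38.7M: outcomes coincide → loss $0M.
$170.4M: outcomes coincide → loss $0M.
$539.3M: truthful payoff $27.8M, deviation payoff $0M → loss $27.8M.
$545.1M: truthful payoff $22M, deviation payoff $0M → loss $22M.
$338.5M: truthful payoff $228.6M, deviation payoff $0M → loss $228.6M.
$271.1M: truthful payoff $296M, deviation payoff $0M → loss $296M.
Total loss = $54.6M + $27.8M + $22M + $228.6M + $296M = $629M.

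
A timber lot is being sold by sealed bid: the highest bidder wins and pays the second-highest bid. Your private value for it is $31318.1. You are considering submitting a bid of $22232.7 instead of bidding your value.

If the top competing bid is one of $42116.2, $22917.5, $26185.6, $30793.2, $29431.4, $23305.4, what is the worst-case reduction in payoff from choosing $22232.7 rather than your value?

$8400.6

$42116.2: same outcome either way → loss $0.
$22917.5: truthful gives $8400.6, deviation gives $0 → loss $8400.6.
$26185.6: truthful gives $5132.5, deviation gives $0 → loss $5132.5.
$30793.2: truthful gives $524.9, deviation gives $0 → loss $524.9.
$29431.4: truthful gives $1886.7, deviation gives $0 → loss $1886.7.
$23305.4: truthful gives $8012.7, deviation gives $0 → loss $8012.7.
Maximum loss: $8400.6.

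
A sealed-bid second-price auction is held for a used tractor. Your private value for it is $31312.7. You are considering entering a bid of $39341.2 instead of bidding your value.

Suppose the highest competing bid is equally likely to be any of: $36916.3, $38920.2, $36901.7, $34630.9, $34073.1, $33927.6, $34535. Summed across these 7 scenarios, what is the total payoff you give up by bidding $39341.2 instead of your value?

The deviation costs you only when the competing bid falls strictly between $31312.7 and $39341.2; elsewhere both bids give the same outcome.
$36916.3: truthful payoff $0, deviation payoff −$5603.6 → loss $5603.6.
$38920.2: truthful payoff $0, deviation payoff −$7607.5 → loss $7607.5.
$36901.7: truthful payoff $0, deviation payoff −$5589 → loss $5589.
$34630.9: truthful payoff $0, deviation payoff −$3318.2 → loss $3318.2.
$34073.1: truthful payoff $0, deviation payoff −$2760.4 → loss $2760.4.
$33927.6: truthful payoff $0, deviation payoff −$2614.9 → loss $2614.9.
$34535: truthful payoff $0, deviation payoff −$3222.3 → loss $3222.3.
Total loss = $5603.6 + $7607.5 + $5589 + $3318.2 + $2760.4 + $2614.9 + $3222.3 = $30715.9.

$30715.9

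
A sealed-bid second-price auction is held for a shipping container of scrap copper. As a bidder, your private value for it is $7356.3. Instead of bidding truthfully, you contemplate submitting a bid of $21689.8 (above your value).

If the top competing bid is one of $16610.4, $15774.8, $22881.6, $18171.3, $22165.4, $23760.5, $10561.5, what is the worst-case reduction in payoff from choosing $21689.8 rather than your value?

$16610.4: truthful gives $0, deviation gives −$9254.1 → loss $9254.1.
$15774.8: truthful gives $0, deviation gives −$8418.5 → loss $8418.5.
$22881.6: same outcome either way → loss $0.
$18171.3: truthful gives $0, deviation gives −$10815 → loss $10815.
$22165.4: same outcome either way → loss $0.
$23760.5: same outcome either way → loss $0.
$10561.5: truthful gives $0, deviation gives −$3205.2 → loss $3205.2.
Maximum loss: $10815.

$10815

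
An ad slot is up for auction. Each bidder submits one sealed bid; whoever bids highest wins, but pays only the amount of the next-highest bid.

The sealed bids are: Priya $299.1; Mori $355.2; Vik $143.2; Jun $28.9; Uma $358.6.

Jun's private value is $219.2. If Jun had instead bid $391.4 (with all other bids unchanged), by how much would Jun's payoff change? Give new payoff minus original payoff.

−$139.4

The highest bid among the other bidders is $358.6; Jun's bid doesn't change that.
Original bid $28.9: Jun is not highest (top rival bid is $358.6); payoff $0.
Alternative bid $391.4: Jun is highest, pays the top rival bid $358.6; payoff $219.2 − $358.6 = −$139.4.
Change in payoff = −$139.4 − ($0) = −$139.4.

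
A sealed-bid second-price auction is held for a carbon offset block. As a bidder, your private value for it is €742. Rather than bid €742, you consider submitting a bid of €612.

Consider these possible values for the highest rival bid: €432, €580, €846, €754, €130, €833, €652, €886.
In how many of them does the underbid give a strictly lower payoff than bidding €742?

The deviation hurts exactly when the highest competing bid lies strictly between €612 and €742 — underbidding then forfeits a profitable win.
€432: below both → same outcome either way.
€580: below both → same outcome either way.
€846: above both → same outcome either way.
€754: above both → same outcome either way.
€130: below both → same outcome either way.
€833: above both → same outcome either way.
€652: inside the interval → strictly worse (loss €90).
€886: above both → same outcome either way.
Count: 1.

1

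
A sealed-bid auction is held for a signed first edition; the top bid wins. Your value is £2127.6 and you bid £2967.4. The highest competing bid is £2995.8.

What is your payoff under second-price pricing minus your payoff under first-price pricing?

Your bid £2967.4 is below £2995.8, so you lose under either rule.
Payoff is £0 in both cases; difference = £0.

£0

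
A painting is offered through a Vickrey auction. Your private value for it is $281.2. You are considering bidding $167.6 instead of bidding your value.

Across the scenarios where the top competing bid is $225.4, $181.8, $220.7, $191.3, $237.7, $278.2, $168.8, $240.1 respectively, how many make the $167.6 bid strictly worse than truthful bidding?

The deviation hurts exactly when the highest competing bid lies strictly between $167.6 and $281.2 — underbidding then forfeits a profitable win.
$225.4: inside the interval → strictly worse (loss $55.8).
$181.8: inside the interval → strictly worse (loss $99.4).
$220.7: inside the interval → strictly worse (loss $60.5).
$191.3: inside the interval → strictly worse (loss $89.9).
$237.7: inside the interval → strictly worse (loss $43.5).
$278.2: inside the interval → strictly worse (loss $3).
$168.8: inside the interval → strictly worse (loss $112.4).
$240.1: inside the interval → strictly worse (loss $41.1).
Count: 8.

8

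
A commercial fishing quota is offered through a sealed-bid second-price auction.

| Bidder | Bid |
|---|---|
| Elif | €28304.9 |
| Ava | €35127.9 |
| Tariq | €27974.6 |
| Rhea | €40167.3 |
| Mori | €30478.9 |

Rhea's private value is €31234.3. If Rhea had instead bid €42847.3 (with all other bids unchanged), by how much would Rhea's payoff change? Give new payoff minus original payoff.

The highest bid among the other bidders is €35127.9; Rhea's bid doesn't change that.
Original bid €40167.3: Rhea is highest, pays the top rival bid €35127.9; payoff €31234.3 − €35127.9 = −€3893.6.
Alternative bid €42847.3: Rhea is highest, pays the top rival bid €35127.9; payoff €31234.3 − €35127.9 = −€3893.6.
Change in payoff = −€3893.6 − (−€3893.6) = €0.

€0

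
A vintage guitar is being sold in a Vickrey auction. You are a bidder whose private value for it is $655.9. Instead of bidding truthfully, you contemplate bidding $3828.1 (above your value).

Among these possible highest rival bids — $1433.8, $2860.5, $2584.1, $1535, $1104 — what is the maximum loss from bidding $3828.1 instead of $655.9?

$2204.6

$1433.8: truthful gives $0, deviation gives −$777.9 → loss $777.9.
$2860.5: truthful gives $0, deviation gives −$2204.6 → loss $2204.6.
$2584.1: truthful gives $0, deviation gives −$1928.2 → loss $1928.2.
$1535: truthful gives $0, deviation gives −$879.1 → loss $879.1.
$1104: truthful gives $0, deviation gives −$448.1 → loss $448.1.
Maximum loss: $2204.6.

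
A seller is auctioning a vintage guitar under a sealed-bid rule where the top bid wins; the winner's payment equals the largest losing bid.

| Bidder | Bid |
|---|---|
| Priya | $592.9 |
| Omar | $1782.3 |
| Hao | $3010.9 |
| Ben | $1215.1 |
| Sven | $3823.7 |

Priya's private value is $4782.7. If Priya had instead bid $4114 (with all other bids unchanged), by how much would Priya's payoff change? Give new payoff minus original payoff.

The highest bid among the other bidders is $3823.7; Priya's bid doesn't change that.
Original bid $592.9: Priya is not highest (top rival bid is $3823.7); payoff $0.
Alternative bid $4114: Priya is highest, pays the top rival bid $3823.7; payoff $4782.7 − $3823.7 = $959.
Change in payoff = $959 − ($0) = $959.

$959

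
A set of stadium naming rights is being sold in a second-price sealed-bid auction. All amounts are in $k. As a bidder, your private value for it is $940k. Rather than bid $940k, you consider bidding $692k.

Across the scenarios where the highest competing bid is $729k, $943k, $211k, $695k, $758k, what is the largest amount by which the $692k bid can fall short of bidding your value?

$245k

$729k: truthful gives $211k, deviation gives $0k → loss $211k.
$943k: same outcome either way → loss $0k.
$211k: same outcome either way → loss $0k.
$695k: truthful gives $245k, deviation gives $0k → loss $245k.
$758k: truthful gives $182k, deviation gives $0k → loss $182k.
Maximum loss: $245k.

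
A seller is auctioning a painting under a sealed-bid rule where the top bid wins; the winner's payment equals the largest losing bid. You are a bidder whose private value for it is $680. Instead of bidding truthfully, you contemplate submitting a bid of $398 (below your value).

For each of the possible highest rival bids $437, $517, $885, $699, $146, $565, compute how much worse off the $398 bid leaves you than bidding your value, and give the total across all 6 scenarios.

The deviation costs you only when the competing bid falls strictly between $398 and $680; elsewhere both bids give the same outcome.
$437: truthful payoff $243, deviation payoff $0 → loss $243.
$517: truthful payoff $163, deviation payoff $0 → loss $163.
$885: outcomes coincide → loss $0.
$699: outcomes coincide → loss $0.
$146: outcomes coincide → loss $0.
$565: truthful payoff $115, deviation payoff $0 → loss $115.
Total loss = $243 + $163 + $115 = $521.

$521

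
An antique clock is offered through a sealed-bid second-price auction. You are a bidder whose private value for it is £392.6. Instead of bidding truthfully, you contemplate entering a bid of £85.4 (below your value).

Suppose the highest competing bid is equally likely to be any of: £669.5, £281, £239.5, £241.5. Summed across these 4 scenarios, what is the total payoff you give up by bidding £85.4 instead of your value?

The deviation costs you only when the competing bid falls strictly between £85.4 and £392.6; elsewhere both bids give the same outcome.
£669.5: outcomes coincide → loss £0.
£281: truthful payoff £111.6, deviation payoff £0 → loss £111.6.
£239.5: truthful payoff £153.1, deviation payoff £0 → loss £153.1.
£241.5: truthful payoff £151.1, deviation payoff £0 → loss £151.1.
Total loss = £111.6 + £153.1 + £151.1 = £415.8.

£415.8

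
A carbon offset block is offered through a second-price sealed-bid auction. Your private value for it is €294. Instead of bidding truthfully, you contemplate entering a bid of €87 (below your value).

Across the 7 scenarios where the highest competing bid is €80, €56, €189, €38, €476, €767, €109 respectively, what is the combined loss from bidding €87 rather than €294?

The deviation costs you only when the competing bid falls strictly between €87 and €294; elsewhere both bids give the same outcome.
€80: outcomes coincide → loss €0.
€56: outcomes coincide → loss €0.
€189: truthful payoff €105, deviation payoff €0 → loss €105.
€38: outcomes coincide → loss €0.
€476: outcomes coincide → loss €0.
€767: outcomes coincide → loss €0.
€109: truthful payoff €185, deviation payoff €0 → loss €185.
Total loss = €105 + €185 = €290.
Because the price is fixed by the runner-up's bid, deviating from your value can only change a good outcome into a bad one — never the reverse.

€290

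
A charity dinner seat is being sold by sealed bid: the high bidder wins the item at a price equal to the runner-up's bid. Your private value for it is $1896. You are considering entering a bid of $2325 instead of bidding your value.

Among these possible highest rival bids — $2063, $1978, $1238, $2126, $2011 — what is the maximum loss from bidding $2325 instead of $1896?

$2063: truthful gives $0, deviation gives −$167 → loss $167.
$1978: truthful gives $0, deviation gives −$82 → loss $82.
$1238: same outcome either way → loss $0.
$2126: truthful gives $0, deviation gives −$230 → loss $230.
$2011: truthful gives $0, deviation gives −$115 → loss $115.
Maximum loss: $230.

$230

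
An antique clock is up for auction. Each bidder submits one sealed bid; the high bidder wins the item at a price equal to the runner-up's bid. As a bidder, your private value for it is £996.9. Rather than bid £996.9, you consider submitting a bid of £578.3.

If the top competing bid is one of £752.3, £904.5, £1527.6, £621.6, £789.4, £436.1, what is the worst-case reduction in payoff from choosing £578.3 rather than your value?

£375.3

£752.3: truthful gives £244.6, deviation gives £0 → loss £244.6.
£904.5: truthful gives £92.4, deviation gives £0 → loss £92.4.
£1527.6: same outcome either way → loss £0.
£621.6: truthful gives £375.3, deviation gives £0 → loss £375.3.
£789.4: truthful gives £207.5, deviation gives £0 → loss £207.5.
£436.1: same outcome either way → loss £0.
Maximum loss: £375.3.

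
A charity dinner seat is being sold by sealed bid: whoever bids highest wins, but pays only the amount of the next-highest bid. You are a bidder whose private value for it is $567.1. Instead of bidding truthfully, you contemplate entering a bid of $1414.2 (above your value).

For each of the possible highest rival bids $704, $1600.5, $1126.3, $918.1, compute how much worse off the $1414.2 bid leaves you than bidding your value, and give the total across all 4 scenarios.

$1047.1

The deviation costs you only when the competing bid falls strictly between $567.1 and $1414.2; elsewhere both bids give the same outcome.
$704: truthful payoff $0, deviation payoff −$136.9 → loss $136.9.
$1600.5: outcomes coincide → loss $0.
$1126.3: truthful payoff $0, deviation payoff −$559.2 → loss $559.2.
$918.1: truthful payoff $0, deviation payoff −$351 → loss $351.
Total loss = $136.9 + $559.2 + $351 = $1047.1.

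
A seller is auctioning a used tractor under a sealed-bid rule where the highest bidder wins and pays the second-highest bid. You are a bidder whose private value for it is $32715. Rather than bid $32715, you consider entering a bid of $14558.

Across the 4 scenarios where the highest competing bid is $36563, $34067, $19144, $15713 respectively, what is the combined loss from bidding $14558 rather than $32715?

$30573

The deviation costs you only when the competing bid falls strictly between $14558 and $32715; elsewhere both bids give the same outcome.
$36563: outcomes coincide → loss $0.
$34067: outcomes coincide → loss $0.
$19144: truthful payoff $13571, deviation payoff $0 → loss $13571.
$15713: truthful payoff $17002, deviation payoff $0 → loss $17002.
Total loss = $13571 + $17002 = $30573.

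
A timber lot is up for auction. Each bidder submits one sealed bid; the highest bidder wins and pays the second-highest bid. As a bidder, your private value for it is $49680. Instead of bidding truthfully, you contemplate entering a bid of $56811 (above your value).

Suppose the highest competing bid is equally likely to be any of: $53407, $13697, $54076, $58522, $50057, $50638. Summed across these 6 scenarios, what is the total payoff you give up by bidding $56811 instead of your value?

$9458

The deviation costs you only when the competing bid falls strictly between $49680 and $56811; elsewhere both bids give the same outcome.
$53407: truthful payoff $0, deviation payoff −$3727 → loss $3727.
$13697: outcomes coincide → loss $0.
$54076: truthful payoff $0, deviation payoff −$4396 → loss $4396.
$58522: outcomes coincide → loss $0.
$50057: truthful payoff $0, deviation payoff −$377 → loss $377.
$50638: truthful payoff $0, deviation payoff −$958 → loss $958.
Total loss = $3727 + $4396 + $377 + $958 = $9458.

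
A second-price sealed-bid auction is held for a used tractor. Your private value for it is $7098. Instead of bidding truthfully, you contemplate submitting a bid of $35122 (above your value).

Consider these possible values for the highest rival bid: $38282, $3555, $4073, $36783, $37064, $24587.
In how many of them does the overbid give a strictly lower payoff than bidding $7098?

1

The deviation hurts exactly when the highest competing bid lies strictly between $7098 and $35122 — overbidding then wins at a price above your value.
$38282: above both → same outcome either way.
$3555: below both → same outcome either way.
$4073: below both → same outcome either way.
$36783: above both → same outcome either way.
$37064: above both → same outcome either way.
$24587: inside the interval → strictly worse (loss $17489).
Count: 1.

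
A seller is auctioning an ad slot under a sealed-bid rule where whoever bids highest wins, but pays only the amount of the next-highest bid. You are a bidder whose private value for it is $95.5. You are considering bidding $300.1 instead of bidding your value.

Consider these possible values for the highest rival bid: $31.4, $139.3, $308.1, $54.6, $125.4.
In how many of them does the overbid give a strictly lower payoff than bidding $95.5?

The deviation hurts exactly when the highest competing bid lies strictly between $95.5 and $300.1 — overbidding then wins at a price above your value.
$31.4: below both → same outcome either way.
$139.3: inside the interval → strictly worse (loss $43.8).
$308.1: above both → same outcome either way.
$54.6: below both → same outcome either way.
$125.4: inside the interval → strictly worse (loss $29.9).
Count: 2.

2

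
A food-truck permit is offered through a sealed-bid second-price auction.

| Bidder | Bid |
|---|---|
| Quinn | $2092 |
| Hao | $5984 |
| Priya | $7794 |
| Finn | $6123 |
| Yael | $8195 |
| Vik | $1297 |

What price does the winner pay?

Highest bid: Yael at $8195, so Yael wins.
Second-highest bid: Priya at $7794 — that is the price the winner pays.

$7794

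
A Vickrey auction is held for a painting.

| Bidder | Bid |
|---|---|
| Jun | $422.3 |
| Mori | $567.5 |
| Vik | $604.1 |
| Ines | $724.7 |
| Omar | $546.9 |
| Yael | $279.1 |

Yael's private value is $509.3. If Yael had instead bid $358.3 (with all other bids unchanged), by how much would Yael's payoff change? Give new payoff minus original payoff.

The highest bid among the other bidders is $724.7; Yael's bid doesn't change that.
Original bid $279.1: Yael is not highest (top rival bid is $724.7); payoff $0.
Alternative bid $358.3: Yael is not highest (top rival bid is $724.7); payoff $0.
Change in payoff = $0 − ($0) = $0.

$0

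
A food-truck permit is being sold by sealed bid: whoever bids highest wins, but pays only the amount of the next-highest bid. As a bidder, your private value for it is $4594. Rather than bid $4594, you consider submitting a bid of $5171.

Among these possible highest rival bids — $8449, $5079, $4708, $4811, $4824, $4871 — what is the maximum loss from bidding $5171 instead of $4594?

$8449: same outcome either way → loss $0.
$5079: truthful gives $0, deviation gives −$485 → loss $485.
$4708: truthful gives $0, deviation gives −$114 → loss $114.
$4811: truthful gives $0, deviation gives −$217 → loss $217.
$4824: truthful gives $0, deviation gives −$230 → loss $230.
$4871: truthful gives $0, deviation gives −$277 → loss $277.
Maximum loss: $485.

$485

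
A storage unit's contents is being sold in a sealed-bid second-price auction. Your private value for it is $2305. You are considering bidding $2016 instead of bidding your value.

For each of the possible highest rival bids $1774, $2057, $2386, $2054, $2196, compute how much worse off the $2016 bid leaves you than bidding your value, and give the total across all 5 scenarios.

The deviation costs you only when the competing bid falls strictly between $2016 and $2305; elsewhere both bids give the same outcome.
$1774: outcomes coincide → loss $0.
$2057: truthful payoff $248, deviation payoff $0 → loss $248.
$2386: outcomes coincide → loss $0.
$2054: truthful payoff $251, deviation payoff $0 → loss $251.
$2196: truthful payoff $109, deviation payoff $0 → loss $109.
Total loss = $248 + $251 + $109 = $608.

$608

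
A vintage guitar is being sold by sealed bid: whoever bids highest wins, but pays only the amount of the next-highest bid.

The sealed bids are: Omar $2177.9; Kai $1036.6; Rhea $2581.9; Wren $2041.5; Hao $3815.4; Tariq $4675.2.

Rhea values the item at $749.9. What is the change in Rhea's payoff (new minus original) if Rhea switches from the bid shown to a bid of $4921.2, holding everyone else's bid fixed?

−$3925.3

The highest bid among the other bidders is $4675.2; Rhea's bid doesn't change that.
Original bid $2581.9: Rhea is not highest (top rival bid is $4675.2); payoff $0.
Alternative bid $4921.2: Rhea is highest, pays the top rival bid $4675.2; payoff $749.9 − $4675.2 = −$3925.3.
Change in payoff = −$3925.3 − ($0) = −$3925.3.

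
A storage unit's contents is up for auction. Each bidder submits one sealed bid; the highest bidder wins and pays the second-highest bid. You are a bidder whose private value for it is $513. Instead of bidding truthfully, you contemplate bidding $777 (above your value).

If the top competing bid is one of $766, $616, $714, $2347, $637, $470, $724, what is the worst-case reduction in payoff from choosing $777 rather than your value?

$253

$766: truthful gives $0, deviation gives −$253 → loss $253.
$616: truthful gives $0, deviation gives −$103 → loss $103.
$714: truthful gives $0, deviation gives −$201 → loss $201.
$2347: same outcome either way → loss $0.
$637: truthful gives $0, deviation gives −$124 → loss $124.
$470: same outcome either way → loss $0.
$724: truthful gives $0, deviation gives −$211 → loss $211.
Maximum loss: $253.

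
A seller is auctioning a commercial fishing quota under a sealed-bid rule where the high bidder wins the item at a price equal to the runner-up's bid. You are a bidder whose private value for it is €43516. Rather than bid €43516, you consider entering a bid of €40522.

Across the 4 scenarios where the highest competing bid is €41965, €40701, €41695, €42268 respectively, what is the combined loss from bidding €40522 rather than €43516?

The deviation costs you only when the competing bid falls strictly between €40522 and €43516; elsewhere both bids give the same outcome.
€41965: truthful payoff €1551, deviation payoff €0 → loss €1551.
€40701: truthful payoff €2815, deviation payoff €0 → loss €2815.
€41695: truthful payoff €1821, deviation payoff €0 → loss €1821.
€42268: truthful payoff €1248, deviation payoff €0 → loss €1248.
Total loss = €1551 + €2815 + €1821 + €1248 = €7435.
Because the price is fixed by the runner-up's bid, deviating from your value can only change a good outcome into a bad one — never the reverse.

€7435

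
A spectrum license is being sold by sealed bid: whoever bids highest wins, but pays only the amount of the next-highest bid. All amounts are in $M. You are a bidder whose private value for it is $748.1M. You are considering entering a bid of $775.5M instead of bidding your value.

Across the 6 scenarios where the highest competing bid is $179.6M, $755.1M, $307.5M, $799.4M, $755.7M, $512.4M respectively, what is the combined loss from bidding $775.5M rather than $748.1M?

The deviation costs you only when the competing bid falls strictly between $748.1M and $775.5M; elsewhere both bids give the same outcome.
$179.6M: outcomes coincide → loss $0M.
$755.1M: truthful payoff $0M, deviation payoff −$7M → loss $7M.
$307.5M: outcomes coincide → loss $0M.
$799.4M: outcomes coincide → loss $0M.
$755.7M: truthful payoff $0M, deviation payoff −$7.6M → loss $7.6M.
$512.4M: outcomes coincide → loss $0M.
Total loss = $7M + $7.6M = $14.6M.

$14.6M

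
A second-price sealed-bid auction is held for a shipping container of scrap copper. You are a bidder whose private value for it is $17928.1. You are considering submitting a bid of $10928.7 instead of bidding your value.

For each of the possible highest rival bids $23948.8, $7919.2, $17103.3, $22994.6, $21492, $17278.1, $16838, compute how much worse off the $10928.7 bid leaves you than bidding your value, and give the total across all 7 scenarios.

$2564.9

The deviation costs you only when the competing bid falls strictly between $10928.7 and $17928.1; elsewhere both bids give the same outcome.
$23948.8: outcomes coincide → loss $0.
$7919.2: outcomes coincide → loss $0.
$17103.3: truthful payoff $824.8, deviation payoff $0 → loss $824.8.
$22994.6: outcomes coincide → loss $0.
$21492: outcomes coincide → loss $0.
$17278.1: truthful payoff $650, deviation payoff $0 → loss $650.
$16838: truthful payoff $1090.1, deviation payoff $0 → loss $1090.1.
Total loss = $824.8 + $650 + $1090.1 = $2564.9.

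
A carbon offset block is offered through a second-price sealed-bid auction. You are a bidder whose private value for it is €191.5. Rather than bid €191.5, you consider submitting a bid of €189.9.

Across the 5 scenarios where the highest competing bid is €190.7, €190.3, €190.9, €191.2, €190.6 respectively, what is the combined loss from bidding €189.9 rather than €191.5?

€3.8

The deviation costs you only when the competing bid falls strictly between €189.9 and €191.5; elsewhere both bids give the same outcome.
€190.7: truthful payoff €0.8, deviation payoff €0 → loss €0.8.
€190.3: truthful payoff €1.2, deviation payoff €0 → loss €1.2.
€190.9: truthful payoff €0.6, deviation payoff €0 → loss €0.6.
€191.2: truthful payoff €0.3, deviation payoff €0 → loss €0.3.
€190.6: truthful payoff €0.9, deviation payoff €0 → loss €0.9.
Total loss = €0.8 + €1.2 + €0.6 + €0.3 + €0.9 = €3.8.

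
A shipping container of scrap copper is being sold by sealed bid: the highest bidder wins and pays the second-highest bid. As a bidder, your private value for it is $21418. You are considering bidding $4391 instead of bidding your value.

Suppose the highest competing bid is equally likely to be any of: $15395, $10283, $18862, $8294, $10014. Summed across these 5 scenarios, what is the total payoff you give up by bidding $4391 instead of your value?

$44242

The deviation costs you only when the competing bid falls strictly between $4391 and $21418; elsewhere both bids give the same outcome.
$15395: truthful payoff $6023, deviation payoff $0 → loss $6023.
$10283: truthful payoff $11135, deviation payoff $0 → loss $11135.
$18862: truthful payoff $2556, deviation payoff $0 → loss $2556.
$8294: truthful payoff $13124, deviation payoff $0 → loss $13124.
$10014: truthful payoff $11404, deviation payoff $0 → loss $11404.
Total loss = $6023 + $11135 + $2556 + $13124 + $11404 = $44242.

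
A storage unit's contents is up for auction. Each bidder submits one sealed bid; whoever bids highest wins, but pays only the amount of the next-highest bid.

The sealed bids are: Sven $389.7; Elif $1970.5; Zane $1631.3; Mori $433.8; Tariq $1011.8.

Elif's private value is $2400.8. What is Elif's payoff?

Highest bid: Elif at $1970.5, so Elif wins.
Second-highest bid: Zane at $1631.3 — that is the price the winner pays.
Elif's payoff = value − price = $2400.8 − $1631.3 = $769.5.

$769.5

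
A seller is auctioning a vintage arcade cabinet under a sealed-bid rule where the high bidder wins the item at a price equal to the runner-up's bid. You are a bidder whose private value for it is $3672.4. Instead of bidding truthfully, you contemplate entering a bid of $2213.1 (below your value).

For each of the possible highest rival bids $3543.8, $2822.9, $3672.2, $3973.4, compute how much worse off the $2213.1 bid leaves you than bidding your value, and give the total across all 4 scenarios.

The deviation costs you only when the competing bid falls strictly between $2213.1 and $3672.4; elsewhere both bids give the same outcome.
$3543.8: truthful payoff $128.6, deviation payoff $0 → loss $128.6.
$2822.9: truthful payoff $849.5, deviation payoff $0 → loss $849.5.
$3672.2: truthful payoff $0.2, deviation payoff $0 → loss $0.2.
$3973.4: outcomes coincide → loss $0.
Total loss = $128.6 + $849.5 + $0.2 = $978.3.
Truthful bidding weakly dominates here: raising your bid can only win items priced above your value, and lowering it can only forfeit items priced below.

$978.3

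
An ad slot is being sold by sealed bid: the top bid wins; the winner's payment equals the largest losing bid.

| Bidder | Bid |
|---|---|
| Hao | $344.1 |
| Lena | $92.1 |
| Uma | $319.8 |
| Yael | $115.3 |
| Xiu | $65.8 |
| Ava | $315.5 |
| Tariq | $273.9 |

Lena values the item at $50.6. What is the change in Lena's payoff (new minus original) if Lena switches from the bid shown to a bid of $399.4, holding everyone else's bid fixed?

The highest bid among the other bidders is $344.1; Lena's bid doesn't change that.
Original bid $92.1: Lena is not highest (top rival bid is $344.1); payoff $0.
Alternative bid $399.4: Lena is highest, pays the top rival bid $344.1; payoff $50.6 − $344.1 = −$293.5.
Change in payoff = −$293.5 − ($0) = −$293.5.

−$293.5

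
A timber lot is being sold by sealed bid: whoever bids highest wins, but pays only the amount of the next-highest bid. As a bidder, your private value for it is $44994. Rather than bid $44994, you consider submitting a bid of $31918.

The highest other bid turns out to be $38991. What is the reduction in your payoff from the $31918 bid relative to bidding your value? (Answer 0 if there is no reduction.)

Bidding your value $44994: you win (since $44994 > $38991) and pay $38991. Payoff $6003.
Bidding $31918: you lose. Payoff $0.
The competing bid $38991 lies between your shaded bid and your value, so underbidding forfeits an item you could have won at a profitable price.
Loss from deviating = $6003 − ($0) = $6003.

$6003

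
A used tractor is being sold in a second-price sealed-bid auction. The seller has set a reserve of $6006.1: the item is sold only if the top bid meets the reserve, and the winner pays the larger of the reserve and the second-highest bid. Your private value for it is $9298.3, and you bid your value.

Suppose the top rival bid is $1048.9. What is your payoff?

Your bid $9298.3 is the highest and exceeds the reserve.
Price = max(second-highest bid, reserve) = max($1048.9, $6006.1) = $6006.1.
Payoff = $9298.3 − $6006.1 = $3292.2.

$3292.2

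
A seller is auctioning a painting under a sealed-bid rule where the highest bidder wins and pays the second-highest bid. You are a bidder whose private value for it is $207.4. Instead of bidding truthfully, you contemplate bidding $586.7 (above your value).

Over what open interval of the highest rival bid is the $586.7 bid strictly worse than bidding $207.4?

($207.4, $586.7)

If the competing bid is below $207.4, both bids win at the same price — no difference.
If it is above $586.7, both bids lose — no difference.
If it lies strictly between $207.4 and $586.7, bidding your value loses (payoff 0) while bidding $586.7 wins at a price above your value (payoff negative).
So the deviation strictly hurts on the open interval ($207.4, $586.7).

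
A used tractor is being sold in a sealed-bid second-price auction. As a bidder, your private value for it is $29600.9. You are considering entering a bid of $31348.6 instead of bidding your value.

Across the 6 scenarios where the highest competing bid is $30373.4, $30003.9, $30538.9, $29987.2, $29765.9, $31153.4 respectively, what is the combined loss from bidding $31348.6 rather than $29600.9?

$4217.3

The deviation costs you only when the competing bid falls strictly between $29600.9 and $31348.6; elsewhere both bids give the same outcome.
$30373.4: truthful payoff $0, deviation payoff −$772.5 → loss $772.5.
$30003.9: truthful payoff $0, deviation payoff −$403 → loss $403.
$30538.9: truthful payoff $0, deviation payoff −$938 → loss $938.
$29987.2: truthful payoff $0, deviation payoff −$386.3 → loss $386.3.
$29765.9: truthful payoff $0, deviation payoff −$165 → loss $165.
$31153.4: truthful payoff $0, deviation payoff −$1552.5 → loss $1552.5.
Total loss = $772.5 + $403 + $938 + $386.3 + $165 + $1552.5 = $4217.3.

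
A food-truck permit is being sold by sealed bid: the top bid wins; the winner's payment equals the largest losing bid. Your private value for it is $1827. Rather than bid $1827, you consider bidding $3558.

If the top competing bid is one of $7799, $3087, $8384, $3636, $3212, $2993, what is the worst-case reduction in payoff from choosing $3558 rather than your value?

$1385

$7799: same outcome either way → loss $0.
$3087: truthful gives $0, deviation gives −$1260 → loss $1260.
$8384: same outcome either way → loss $0.
$3636: same outcome either way → loss $0.
$3212: truthful gives $0, deviation gives −$1385 → loss $1385.
$2993: truthful gives $0, deviation gives −$1166 → loss $1166.
Maximum loss: $1385.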